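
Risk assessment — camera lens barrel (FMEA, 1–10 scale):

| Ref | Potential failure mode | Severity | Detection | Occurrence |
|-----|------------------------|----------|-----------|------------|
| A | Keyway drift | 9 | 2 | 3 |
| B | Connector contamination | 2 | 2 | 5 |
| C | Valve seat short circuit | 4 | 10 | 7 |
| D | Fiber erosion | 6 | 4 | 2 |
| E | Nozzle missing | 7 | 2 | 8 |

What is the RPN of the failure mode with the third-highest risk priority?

54

RPN = Severity × Occurrence × Detection:
  A: 9 × 3 × 2 = 54
  B: 2 × 5 × 2 = 20
  C: 4 × 7 × 10 = 280
  D: 6 × 2 × 4 = 48
  E: 7 × 8 × 2 = 112
Sorted descending: 280, 112, 54, 48, 20.
The third-highest RPN is 54 (A).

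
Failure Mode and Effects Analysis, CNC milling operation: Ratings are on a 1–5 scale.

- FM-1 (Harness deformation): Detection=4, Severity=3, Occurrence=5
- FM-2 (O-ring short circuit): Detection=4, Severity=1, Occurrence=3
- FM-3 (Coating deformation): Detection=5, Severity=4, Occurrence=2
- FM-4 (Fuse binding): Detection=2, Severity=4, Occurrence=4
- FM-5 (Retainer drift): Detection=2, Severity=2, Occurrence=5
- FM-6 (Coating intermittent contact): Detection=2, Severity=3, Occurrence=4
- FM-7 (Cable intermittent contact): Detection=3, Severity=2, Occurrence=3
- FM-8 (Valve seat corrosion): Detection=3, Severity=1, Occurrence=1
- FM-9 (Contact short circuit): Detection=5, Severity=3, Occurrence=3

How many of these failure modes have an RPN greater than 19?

6

RPN = Severity × Occurrence × Detection:
  FM-1: 3 × 5 × 4 = 60
  FM-2: 1 × 3 × 4 = 12
  FM-3: 4 × 2 × 5 = 40
  FM-4: 4 × 4 × 2 = 32
  FM-5: 2 × 5 × 2 = 20
  FM-6: 3 × 4 × 2 = 24
  FM-7: 2 × 3 × 3 = 18
  FM-8: 1 × 1 × 3 = 3
  FM-9: 3 × 3 × 5 = 45
Modes with RPN > 19: FM-1 (60), FM-3 (40), FM-4 (32), FM-5 (20), FM-6 (24), FM-9 (45) → 6.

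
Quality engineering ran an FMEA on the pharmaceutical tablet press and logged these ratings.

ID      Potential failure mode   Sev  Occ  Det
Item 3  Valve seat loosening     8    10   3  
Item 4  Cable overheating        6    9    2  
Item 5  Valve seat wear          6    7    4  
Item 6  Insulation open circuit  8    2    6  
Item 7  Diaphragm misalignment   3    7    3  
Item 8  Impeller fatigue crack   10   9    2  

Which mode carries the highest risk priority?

RPN = Severity × Occurrence × Detection:
  Item 3: 8 × 10 × 3 = 240
  Item 4: 6 × 9 × 2 = 108
  Item 5: 6 × 7 × 4 = 168
  Item 6: 8 × 2 × 6 = 96
  Item 7: 3 × 7 × 3 = 63
  Item 8: 10 × 9 × 2 = 180
Highest RPN is 240 → Item 3.

Item 3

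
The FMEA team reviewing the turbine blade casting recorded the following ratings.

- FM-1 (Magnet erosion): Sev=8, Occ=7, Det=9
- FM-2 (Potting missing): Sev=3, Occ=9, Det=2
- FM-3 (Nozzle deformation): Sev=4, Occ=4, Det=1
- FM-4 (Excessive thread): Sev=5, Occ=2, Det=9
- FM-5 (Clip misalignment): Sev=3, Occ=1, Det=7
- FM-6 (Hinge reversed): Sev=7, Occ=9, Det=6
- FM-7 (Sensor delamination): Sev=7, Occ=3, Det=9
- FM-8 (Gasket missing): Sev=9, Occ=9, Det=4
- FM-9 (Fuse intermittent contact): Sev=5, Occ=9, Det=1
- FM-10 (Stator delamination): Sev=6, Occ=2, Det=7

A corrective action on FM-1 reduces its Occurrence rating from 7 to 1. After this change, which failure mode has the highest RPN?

RPN = Severity × Occurrence × Detection:
  FM-1: 8 × 7 × 9 = 504
  FM-2: 3 × 9 × 2 = 54
  FM-3: 4 × 4 × 1 = 16
  FM-4: 5 × 2 × 9 = 90
  FM-5: 3 × 1 × 7 = 21
  FM-6: 7 × 9 × 6 = 378
  FM-7: 7 × 3 × 9 = 189
  FM-8: 9 × 9 × 4 = 324
  FM-9: 5 × 9 × 1 = 45
  FM-10: 6 × 2 × 7 = 84
After action: FM-1 → 8 × 1 × 9 = 72.
Revised RPNs: FM-6=378, FM-8=324, FM-7=189, FM-4=90, FM-10=84, FM-1=72, FM-2=54, FM-9=45, FM-5=21, FM-3=16.
Highest is now FM-6 (378).

FM-6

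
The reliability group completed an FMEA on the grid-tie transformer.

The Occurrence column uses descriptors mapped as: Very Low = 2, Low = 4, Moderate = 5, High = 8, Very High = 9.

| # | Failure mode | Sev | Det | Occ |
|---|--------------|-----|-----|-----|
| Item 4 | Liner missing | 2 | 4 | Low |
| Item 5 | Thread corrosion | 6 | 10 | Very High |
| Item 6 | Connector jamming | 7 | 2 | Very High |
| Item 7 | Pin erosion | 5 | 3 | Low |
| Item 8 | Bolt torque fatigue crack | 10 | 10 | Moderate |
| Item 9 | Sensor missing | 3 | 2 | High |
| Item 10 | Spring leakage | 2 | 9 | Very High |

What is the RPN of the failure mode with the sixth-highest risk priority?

RPN = Severity × Occurrence × Detection:
  Item 4: 2 × 4 × 4 = 32
  Item 5: 6 × 9 × 10 = 540
  Item 6: 7 × 9 × 2 = 126
  Item 7: 5 × 4 × 3 = 60
  Item 8: 10 × 5 × 10 = 500
  Item 9: 3 × 8 × 2 = 48
  Item 10: 2 × 9 × 9 = 162
Sorted descending: 540, 500, 162, 126, 60, 48, 32.
The sixth-highest RPN is 48 (Item 9).

48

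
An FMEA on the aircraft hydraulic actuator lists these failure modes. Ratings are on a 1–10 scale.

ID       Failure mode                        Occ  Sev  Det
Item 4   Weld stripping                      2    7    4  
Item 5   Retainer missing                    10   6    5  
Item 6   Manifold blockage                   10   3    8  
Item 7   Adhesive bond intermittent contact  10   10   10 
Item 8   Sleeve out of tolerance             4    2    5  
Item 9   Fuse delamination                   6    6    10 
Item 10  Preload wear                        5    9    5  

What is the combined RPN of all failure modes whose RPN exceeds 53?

RPN = Severity × Occurrence × Detection:
  Item 4: 7 × 2 × 4 = 56
  Item 5: 6 × 10 × 5 = 300
  Item 6: 3 × 10 × 8 = 240
  Item 7: 10 × 10 × 10 = 1000
  Item 8: 2 × 4 × 5 = 40
  Item 9: 6 × 6 × 10 = 360
  Item 10: 9 × 5 × 5 = 225
RPN > 53: Item 4 (56), Item 5 (300), Item 6 (240), Item 7 (1000), Item 9 (360), Item 10 (225).
Sum: 56 + 300 + 240 + 1000 + 360 + 225 = 2181.

2181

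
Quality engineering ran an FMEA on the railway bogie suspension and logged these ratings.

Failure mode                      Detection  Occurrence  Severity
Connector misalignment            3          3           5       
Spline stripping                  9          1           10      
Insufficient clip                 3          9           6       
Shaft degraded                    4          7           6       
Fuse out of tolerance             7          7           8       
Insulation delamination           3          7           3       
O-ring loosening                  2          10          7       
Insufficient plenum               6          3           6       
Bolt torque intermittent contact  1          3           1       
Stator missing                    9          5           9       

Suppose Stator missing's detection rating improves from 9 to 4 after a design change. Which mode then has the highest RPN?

RPN = Severity × Occurrence × Detection:
  Connector misalignment: 5 × 3 × 3 = 45
  Spline stripping: 10 × 1 × 9 = 90
  Insufficient clip: 6 × 9 × 3 = 162
  Shaft degraded: 6 × 7 × 4 = 168
  Fuse out of tolerance: 8 × 7 × 7 = 392
  Insulation delamination: 3 × 7 × 3 = 63
  O-ring loosening: 7 × 10 × 2 = 140
  Insufficient plenum: 6 × 3 × 6 = 108
  Bolt torque intermittent contact: 1 × 3 × 1 = 3
  Stator missing: 9 × 5 × 9 = 405
After action: Stator missing → 9 × 5 × 4 = 180.
Revised RPNs: Fuse out of tolerance=392, Stator missing=180, Shaft degraded=168, Insufficient clip=162, O-ring loosening=140, Insufficient plenum=108, Spline stripping=90, Insulation delamination=63, Connector misalignment=45, Bolt torque intermittent contact=3.
Highest is now Fuse out of tolerance (392).

Fuse out of tolerance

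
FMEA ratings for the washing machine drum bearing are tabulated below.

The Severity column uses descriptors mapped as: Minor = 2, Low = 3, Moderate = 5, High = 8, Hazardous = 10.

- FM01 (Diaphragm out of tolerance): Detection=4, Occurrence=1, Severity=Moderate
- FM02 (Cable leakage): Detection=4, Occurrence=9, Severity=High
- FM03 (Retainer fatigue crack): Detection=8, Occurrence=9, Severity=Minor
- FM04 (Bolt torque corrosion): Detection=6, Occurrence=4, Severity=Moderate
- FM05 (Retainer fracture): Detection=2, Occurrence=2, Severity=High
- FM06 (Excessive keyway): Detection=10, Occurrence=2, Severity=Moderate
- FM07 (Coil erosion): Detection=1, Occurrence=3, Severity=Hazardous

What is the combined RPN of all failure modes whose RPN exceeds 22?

RPN = Severity × Occurrence × Detection:
  FM01: 5 × 1 × 4 = 20
  FM02: 8 × 9 × 4 = 288
  FM03: 2 × 9 × 8 = 144
  FM04: 5 × 4 × 6 = 120
  FM05: 8 × 2 × 2 = 32
  FM06: 5 × 2 × 10 = 100
  FM07: 10 × 3 × 1 = 30
RPN > 22: FM02 (288), FM03 (144), FM04 (120), FM05 (32), FM06 (100), FM07 (30).
Sum: 288 + 144 + 120 + 32 + 100 + 30 = 714.

714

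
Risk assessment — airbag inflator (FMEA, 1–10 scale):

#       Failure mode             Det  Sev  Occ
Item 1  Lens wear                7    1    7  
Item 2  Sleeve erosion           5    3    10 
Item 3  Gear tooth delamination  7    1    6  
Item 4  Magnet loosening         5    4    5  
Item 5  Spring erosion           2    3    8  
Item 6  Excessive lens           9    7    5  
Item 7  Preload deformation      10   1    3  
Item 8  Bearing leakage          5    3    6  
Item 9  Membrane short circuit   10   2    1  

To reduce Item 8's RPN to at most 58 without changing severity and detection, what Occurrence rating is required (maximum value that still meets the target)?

Item 8: S=3, O=6, D=5 → current RPN = 90.
Fixed product = 15. Need 15 × O ≤ 58, so O ≤ 58/15 = 3.87.
Maximum integer Occurrence rating = 3 (gives RPN 45; O=4 would give 60 > 58).

3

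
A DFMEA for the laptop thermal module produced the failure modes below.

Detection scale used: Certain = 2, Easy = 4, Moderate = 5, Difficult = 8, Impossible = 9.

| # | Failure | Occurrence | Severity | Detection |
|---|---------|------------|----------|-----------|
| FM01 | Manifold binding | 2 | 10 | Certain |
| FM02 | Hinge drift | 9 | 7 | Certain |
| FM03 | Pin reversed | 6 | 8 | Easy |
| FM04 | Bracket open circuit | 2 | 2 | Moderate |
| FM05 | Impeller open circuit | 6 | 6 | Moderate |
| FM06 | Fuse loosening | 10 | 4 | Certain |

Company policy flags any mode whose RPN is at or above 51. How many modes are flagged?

RPN = Severity × Occurrence × Detection:
  FM01: 10 × 2 × 2 = 40
  FM02: 7 × 9 × 2 = 126
  FM03: 8 × 6 × 4 = 192
  FM04: 2 × 2 × 5 = 20
  FM05: 6 × 6 × 5 = 180
  FM06: 4 × 10 × 2 = 80
Modes with RPN ≥ 51: FM02 (126), FM03 (192), FM05 (180), FM06 (80) → 4.

4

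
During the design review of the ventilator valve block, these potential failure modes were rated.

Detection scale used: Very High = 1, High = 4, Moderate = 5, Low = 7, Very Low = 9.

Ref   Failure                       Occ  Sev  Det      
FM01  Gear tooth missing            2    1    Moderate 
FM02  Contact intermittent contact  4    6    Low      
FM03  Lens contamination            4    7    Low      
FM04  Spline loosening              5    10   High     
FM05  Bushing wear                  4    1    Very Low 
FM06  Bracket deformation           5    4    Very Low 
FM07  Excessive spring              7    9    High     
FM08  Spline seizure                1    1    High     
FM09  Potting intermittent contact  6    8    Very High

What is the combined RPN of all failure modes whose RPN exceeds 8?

1090

RPN = Severity × Occurrence × Detection:
  FM01: 1 × 2 × 5 = 10
  FM02: 6 × 4 × 7 = 168
  FM03: 7 × 4 × 7 = 196
  FM04: 10 × 5 × 4 = 200
  FM05: 1 × 4 × 9 = 36
  FM06: 4 × 5 × 9 = 180
  FM07: 9 × 7 × 4 = 252
  FM08: 1 × 1 × 4 = 4
  FM09: 8 × 6 × 1 = 48
RPN > 8: FM01 (10), FM02 (168), FM03 (196), FM04 (200), FM05 (36), FM06 (180), FM07 (252), FM09 (48).
Sum: 10 + 168 + 196 + 200 + 36 + 180 + 252 + 48 = 1090.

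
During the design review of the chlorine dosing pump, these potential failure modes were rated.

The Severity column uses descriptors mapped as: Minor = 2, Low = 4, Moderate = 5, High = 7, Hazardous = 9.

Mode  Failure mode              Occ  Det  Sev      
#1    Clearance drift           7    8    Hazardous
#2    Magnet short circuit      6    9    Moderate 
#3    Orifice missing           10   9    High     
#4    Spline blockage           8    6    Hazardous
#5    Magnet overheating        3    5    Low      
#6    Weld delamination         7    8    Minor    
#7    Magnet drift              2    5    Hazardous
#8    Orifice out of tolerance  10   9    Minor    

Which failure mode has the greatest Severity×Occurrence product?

#4

Criticality = Severity × Occurrence:
  #1: 9 × 7 = 63
  #2: 5 × 6 = 30
  #3: 7 × 10 = 70
  #4: 9 × 8 = 72
  #5: 4 × 3 = 12
  #6: 2 × 7 = 14
  #7: 9 × 2 = 18
  #8: 2 × 10 = 20
Highest criticality is 72 → #4.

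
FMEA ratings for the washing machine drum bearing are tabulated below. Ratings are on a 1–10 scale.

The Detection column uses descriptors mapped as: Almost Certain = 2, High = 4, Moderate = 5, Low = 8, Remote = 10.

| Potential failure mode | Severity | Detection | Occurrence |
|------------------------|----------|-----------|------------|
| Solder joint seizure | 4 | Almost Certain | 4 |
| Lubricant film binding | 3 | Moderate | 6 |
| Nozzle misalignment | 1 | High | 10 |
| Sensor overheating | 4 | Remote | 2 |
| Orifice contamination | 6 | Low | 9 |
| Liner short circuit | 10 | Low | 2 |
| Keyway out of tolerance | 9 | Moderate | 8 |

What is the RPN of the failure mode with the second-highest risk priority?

360

RPN = Severity × Occurrence × Detection:
  Solder joint seizure: 4 × 4 × 2 = 32
  Lubricant film binding: 3 × 6 × 5 = 90
  Nozzle misalignment: 1 × 10 × 4 = 40
  Sensor overheating: 4 × 2 × 10 = 80
  Orifice contamination: 6 × 9 × 8 = 432
  Liner short circuit: 10 × 2 × 8 = 160
  Keyway out of tolerance: 9 × 8 × 5 = 360
Sorted descending: 432, 360, 160, 90, 80, 40, 32.
The second-highest RPN is 360 (Keyway out of tolerance).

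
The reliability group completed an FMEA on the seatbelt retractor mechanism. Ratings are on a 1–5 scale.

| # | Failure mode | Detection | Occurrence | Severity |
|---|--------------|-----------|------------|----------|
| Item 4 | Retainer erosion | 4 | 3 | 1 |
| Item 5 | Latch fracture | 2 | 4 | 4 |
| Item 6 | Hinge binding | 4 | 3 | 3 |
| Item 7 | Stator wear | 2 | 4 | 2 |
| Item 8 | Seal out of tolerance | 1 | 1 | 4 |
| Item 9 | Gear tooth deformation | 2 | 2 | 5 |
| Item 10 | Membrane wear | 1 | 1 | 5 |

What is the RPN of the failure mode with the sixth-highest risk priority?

RPN = Severity × Occurrence × Detection:
  Item 4: 1 × 3 × 4 = 12
  Item 5: 4 × 4 × 2 = 32
  Item 6: 3 × 3 × 4 = 36
  Item 7: 2 × 4 × 2 = 16
  Item 8: 4 × 1 × 1 = 4
  Item 9: 5 × 2 × 2 = 20
  Item 10: 5 × 1 × 1 = 5
Sorted descending: 36, 32, 20, 16, 12, 5, 4.
The sixth-highest RPN is 5 (Item 10).

5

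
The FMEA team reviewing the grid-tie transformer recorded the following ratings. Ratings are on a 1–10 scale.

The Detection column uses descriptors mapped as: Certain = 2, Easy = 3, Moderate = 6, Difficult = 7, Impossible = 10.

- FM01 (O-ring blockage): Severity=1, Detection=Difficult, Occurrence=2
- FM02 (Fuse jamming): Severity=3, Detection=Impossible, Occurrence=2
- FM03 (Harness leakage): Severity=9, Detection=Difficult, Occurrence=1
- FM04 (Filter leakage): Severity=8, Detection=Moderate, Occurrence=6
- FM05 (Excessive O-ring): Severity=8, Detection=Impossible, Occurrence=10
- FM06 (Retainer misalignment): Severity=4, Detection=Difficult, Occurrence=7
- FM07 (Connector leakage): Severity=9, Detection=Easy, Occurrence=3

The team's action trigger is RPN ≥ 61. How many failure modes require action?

RPN = Severity × Occurrence × Detection:
  FM01: 1 × 2 × 7 = 14
  FM02: 3 × 2 × 10 = 60
  FM03: 9 × 1 × 7 = 63
  FM04: 8 × 6 × 6 = 288
  FM05: 8 × 10 × 10 = 800
  FM06: 4 × 7 × 7 = 196
  FM07: 9 × 3 × 3 = 81
Modes with RPN ≥ 61: FM03 (63), FM04 (288), FM05 (800), FM06 (196), FM07 (81) → 5.

5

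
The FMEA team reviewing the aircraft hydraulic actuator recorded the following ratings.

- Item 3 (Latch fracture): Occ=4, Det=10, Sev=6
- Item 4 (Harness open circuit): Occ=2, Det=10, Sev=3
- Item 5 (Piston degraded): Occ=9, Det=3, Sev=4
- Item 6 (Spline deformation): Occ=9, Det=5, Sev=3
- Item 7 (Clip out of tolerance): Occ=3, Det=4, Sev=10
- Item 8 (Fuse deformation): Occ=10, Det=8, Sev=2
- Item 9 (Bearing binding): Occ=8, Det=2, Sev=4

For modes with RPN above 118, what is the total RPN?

RPN = Severity × Occurrence × Detection:
  Item 3: 6 × 4 × 10 = 240
  Item 4: 3 × 2 × 10 = 60
  Item 5: 4 × 9 × 3 = 108
  Item 6: 3 × 9 × 5 = 135
  Item 7: 10 × 3 × 4 = 120
  Item 8: 2 × 10 × 8 = 160
  Item 9: 4 × 8 × 2 = 64
RPN > 118: Item 3 (240), Item 6 (135), Item 7 (120), Item 8 (160).
Sum: 240 + 135 + 120 + 160 = 655.

655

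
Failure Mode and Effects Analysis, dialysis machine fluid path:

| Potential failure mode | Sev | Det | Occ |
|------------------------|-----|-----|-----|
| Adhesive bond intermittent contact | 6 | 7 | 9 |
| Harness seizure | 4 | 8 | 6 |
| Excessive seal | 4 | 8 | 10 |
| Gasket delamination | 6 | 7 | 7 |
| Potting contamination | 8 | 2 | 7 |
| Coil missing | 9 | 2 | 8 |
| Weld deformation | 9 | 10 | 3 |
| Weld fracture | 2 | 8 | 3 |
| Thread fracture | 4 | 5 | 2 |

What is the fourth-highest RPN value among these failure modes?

270

RPN = Severity × Occurrence × Detection:
  Adhesive bond intermittent contact: 6 × 9 × 7 = 378
  Harness seizure: 4 × 6 × 8 = 192
  Excessive seal: 4 × 10 × 8 = 320
  Gasket delamination: 6 × 7 × 7 = 294
  Potting contamination: 8 × 7 × 2 = 112
  Coil missing: 9 × 8 × 2 = 144
  Weld deformation: 9 × 3 × 10 = 270
  Weld fracture: 2 × 3 × 8 = 48
  Thread fracture: 4 × 2 × 5 = 40
Sorted descending: 378, 320, 294, 270, 192, 144, 112, 48, 40.
The fourth-highest RPN is 270 (Weld deformation).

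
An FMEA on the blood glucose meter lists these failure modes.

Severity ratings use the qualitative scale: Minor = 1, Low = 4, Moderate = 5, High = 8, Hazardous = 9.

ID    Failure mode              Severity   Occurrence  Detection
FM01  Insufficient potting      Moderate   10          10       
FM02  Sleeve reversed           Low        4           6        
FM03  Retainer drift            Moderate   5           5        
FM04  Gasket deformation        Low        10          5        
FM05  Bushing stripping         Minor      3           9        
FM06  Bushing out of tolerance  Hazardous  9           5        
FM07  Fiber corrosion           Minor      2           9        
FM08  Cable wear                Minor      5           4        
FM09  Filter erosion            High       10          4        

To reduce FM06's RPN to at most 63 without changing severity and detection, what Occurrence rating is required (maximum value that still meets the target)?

1

FM06: S=9, O=9, D=5 → current RPN = 405.
Fixed product = 45. Need 45 × O ≤ 63, so O ≤ 63/45 = 1.40.
Maximum integer Occurrence rating = 1 (gives RPN 45; O=2 would give 90 > 63).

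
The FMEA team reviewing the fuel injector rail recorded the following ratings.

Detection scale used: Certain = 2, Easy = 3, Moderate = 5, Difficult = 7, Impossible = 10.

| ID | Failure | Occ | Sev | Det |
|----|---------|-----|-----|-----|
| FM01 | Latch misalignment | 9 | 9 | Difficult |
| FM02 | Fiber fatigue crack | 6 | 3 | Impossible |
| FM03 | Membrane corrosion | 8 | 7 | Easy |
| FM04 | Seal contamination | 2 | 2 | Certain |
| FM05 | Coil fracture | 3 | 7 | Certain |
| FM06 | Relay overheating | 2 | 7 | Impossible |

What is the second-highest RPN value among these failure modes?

RPN = Severity × Occurrence × Detection:
  FM01: 9 × 9 × 7 = 567
  FM02: 3 × 6 × 10 = 180
  FM03: 7 × 8 × 3 = 168
  FM04: 2 × 2 × 2 = 8
  FM05: 7 × 3 × 2 = 42
  FM06: 7 × 2 × 10 = 140
Sorted descending: 567, 180, 168, 140, 42, 8.
The second-highest RPN is 180 (FM02).

180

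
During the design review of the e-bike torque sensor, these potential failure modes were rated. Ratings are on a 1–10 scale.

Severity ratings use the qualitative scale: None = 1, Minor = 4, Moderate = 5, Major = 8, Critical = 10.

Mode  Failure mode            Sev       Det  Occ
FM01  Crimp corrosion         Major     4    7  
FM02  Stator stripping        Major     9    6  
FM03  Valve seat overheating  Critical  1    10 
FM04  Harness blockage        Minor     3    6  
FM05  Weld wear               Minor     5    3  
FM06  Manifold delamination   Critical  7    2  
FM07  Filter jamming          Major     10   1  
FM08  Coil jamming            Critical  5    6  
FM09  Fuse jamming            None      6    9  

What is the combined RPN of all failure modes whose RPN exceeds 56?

1408

RPN = Severity × Occurrence × Detection:
  FM01: 8 × 7 × 4 = 224
  FM02: 8 × 6 × 9 = 432
  FM03: 10 × 10 × 1 = 100
  FM04: 4 × 6 × 3 = 72
  FM05: 4 × 3 × 5 = 60
  FM06: 10 × 2 × 7 = 140
  FM07: 8 × 1 × 10 = 80
  FM08: 10 × 6 × 5 = 300
  FM09: 1 × 9 × 6 = 54
RPN > 56: FM01 (224), FM02 (432), FM03 (100), FM04 (72), FM05 (60), FM06 (140), FM07 (80), FM08 (300).
Sum: 224 + 432 + 100 + 72 + 60 + 140 + 80 + 300 = 1408.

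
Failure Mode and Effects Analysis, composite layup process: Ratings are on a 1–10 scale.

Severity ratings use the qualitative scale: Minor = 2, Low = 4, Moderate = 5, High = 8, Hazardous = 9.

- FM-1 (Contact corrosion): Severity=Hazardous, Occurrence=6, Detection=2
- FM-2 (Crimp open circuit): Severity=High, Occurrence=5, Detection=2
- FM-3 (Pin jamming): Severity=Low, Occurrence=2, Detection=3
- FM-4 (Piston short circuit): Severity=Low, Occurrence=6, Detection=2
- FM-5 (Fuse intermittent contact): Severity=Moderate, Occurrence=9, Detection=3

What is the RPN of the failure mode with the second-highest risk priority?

108

RPN = Severity × Occurrence × Detection:
  FM-1: 9 × 6 × 2 = 108
  FM-2: 8 × 5 × 2 = 80
  FM-3: 4 × 2 × 3 = 24
  FM-4: 4 × 6 × 2 = 48
  FM-5: 5 × 9 × 3 = 135
Sorted descending: 135, 108, 80, 48, 24.
The second-highest RPN is 108 (FM-1).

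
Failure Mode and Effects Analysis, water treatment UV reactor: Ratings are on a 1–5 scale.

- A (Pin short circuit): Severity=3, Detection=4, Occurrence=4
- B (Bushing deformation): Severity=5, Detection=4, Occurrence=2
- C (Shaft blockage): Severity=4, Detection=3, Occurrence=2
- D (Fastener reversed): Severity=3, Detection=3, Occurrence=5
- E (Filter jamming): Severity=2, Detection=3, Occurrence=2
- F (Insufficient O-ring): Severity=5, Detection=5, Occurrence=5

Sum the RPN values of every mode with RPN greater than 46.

RPN = Severity × Occurrence × Detection:
  A: 3 × 4 × 4 = 48
  B: 5 × 2 × 4 = 40
  C: 4 × 2 × 3 = 24
  D: 3 × 5 × 3 = 45
  E: 2 × 2 × 3 = 12
  F: 5 × 5 × 5 = 125
RPN > 46: A (48), F (125).
Sum: 48 + 125 = 173.

173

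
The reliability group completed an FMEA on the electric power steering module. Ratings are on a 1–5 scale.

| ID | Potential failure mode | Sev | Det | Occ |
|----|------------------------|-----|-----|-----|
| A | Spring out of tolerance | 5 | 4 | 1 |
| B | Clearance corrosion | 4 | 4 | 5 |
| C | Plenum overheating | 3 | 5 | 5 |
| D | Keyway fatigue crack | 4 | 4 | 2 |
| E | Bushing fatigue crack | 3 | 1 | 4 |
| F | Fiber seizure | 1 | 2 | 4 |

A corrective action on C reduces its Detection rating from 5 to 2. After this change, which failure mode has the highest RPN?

RPN = Severity × Occurrence × Detection:
  A: 5 × 1 × 4 = 20
  B: 4 × 5 × 4 = 80
  C: 3 × 5 × 5 = 75
  D: 4 × 2 × 4 = 32
  E: 3 × 4 × 1 = 12
  F: 1 × 4 × 2 = 8
After action: C → 3 × 5 × 2 = 30.
Revised RPNs: B=80, D=32, C=30, A=20, E=12, F=8.
Highest is now B (80).

B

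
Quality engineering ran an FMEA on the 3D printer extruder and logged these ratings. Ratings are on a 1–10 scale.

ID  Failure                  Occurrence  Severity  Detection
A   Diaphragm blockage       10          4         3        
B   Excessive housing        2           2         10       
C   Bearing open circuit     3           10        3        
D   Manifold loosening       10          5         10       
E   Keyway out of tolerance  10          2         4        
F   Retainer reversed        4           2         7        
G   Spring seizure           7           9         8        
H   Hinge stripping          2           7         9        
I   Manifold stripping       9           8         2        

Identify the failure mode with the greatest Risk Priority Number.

RPN = Severity × Occurrence × Detection:
  A: 4 × 10 × 3 = 120
  B: 2 × 2 × 10 = 40
  C: 10 × 3 × 3 = 90
  D: 5 × 10 × 10 = 500
  E: 2 × 10 × 4 = 80
  F: 2 × 4 × 7 = 56
  G: 9 × 7 × 8 = 504
  H: 7 × 2 × 9 = 126
  I: 8 × 9 × 2 = 144
Highest RPN is 504 → G.

G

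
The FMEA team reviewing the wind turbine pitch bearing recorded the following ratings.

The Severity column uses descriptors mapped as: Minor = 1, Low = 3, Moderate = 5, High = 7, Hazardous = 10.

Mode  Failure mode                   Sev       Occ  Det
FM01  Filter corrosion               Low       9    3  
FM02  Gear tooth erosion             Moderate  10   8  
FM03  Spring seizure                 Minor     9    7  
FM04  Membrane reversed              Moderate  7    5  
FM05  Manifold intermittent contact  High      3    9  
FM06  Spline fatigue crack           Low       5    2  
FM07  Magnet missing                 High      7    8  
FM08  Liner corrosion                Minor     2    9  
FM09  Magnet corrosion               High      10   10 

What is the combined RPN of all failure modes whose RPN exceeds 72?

RPN = Severity × Occurrence × Detection:
  FM01: 3 × 9 × 3 = 81
  FM02: 5 × 10 × 8 = 400
  FM03: 1 × 9 × 7 = 63
  FM04: 5 × 7 × 5 = 175
  FM05: 7 × 3 × 9 = 189
  FM06: 3 × 5 × 2 = 30
  FM07: 7 × 7 × 8 = 392
  FM08: 1 × 2 × 9 = 18
  FM09: 7 × 10 × 10 = 700
RPN > 72: FM01 (81), FM02 (400), FM04 (175), FM05 (189), FM07 (392), FM09 (700).
Sum: 81 + 400 + 175 + 189 + 392 + 700 = 1937.

1937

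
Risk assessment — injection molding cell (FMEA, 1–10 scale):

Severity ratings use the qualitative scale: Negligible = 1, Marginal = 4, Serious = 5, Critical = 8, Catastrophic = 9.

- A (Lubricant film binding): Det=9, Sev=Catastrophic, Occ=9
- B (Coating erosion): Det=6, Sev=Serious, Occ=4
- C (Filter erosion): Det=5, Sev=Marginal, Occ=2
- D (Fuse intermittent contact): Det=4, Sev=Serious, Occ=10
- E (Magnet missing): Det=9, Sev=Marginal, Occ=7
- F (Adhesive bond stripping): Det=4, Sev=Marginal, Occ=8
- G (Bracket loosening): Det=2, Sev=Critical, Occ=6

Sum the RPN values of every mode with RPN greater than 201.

RPN = Severity × Occurrence × Detection:
  A: 9 × 9 × 9 = 729
  B: 5 × 4 × 6 = 120
  C: 4 × 2 × 5 = 40
  D: 5 × 10 × 4 = 200
  E: 4 × 7 × 9 = 252
  F: 4 × 8 × 4 = 128
  G: 8 × 6 × 2 = 96
RPN > 201: A (729), E (252).
Sum: 729 + 252 = 981.

981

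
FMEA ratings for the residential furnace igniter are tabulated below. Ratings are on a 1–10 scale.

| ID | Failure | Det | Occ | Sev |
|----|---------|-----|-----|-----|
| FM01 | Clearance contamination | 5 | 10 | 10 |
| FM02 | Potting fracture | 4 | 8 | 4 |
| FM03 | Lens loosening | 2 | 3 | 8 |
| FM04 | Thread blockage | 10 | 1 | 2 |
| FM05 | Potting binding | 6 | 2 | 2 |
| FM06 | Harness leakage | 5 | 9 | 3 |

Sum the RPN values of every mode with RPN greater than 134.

RPN = Severity × Occurrence × Detection:
  FM01: 10 × 10 × 5 = 500
  FM02: 4 × 8 × 4 = 128
  FM03: 8 × 3 × 2 = 48
  FM04: 2 × 1 × 10 = 20
  FM05: 2 × 2 × 6 = 24
  FM06: 3 × 9 × 5 = 135
RPN > 134: FM01 (500), FM06 (135).
Sum: 500 + 135 = 635.

635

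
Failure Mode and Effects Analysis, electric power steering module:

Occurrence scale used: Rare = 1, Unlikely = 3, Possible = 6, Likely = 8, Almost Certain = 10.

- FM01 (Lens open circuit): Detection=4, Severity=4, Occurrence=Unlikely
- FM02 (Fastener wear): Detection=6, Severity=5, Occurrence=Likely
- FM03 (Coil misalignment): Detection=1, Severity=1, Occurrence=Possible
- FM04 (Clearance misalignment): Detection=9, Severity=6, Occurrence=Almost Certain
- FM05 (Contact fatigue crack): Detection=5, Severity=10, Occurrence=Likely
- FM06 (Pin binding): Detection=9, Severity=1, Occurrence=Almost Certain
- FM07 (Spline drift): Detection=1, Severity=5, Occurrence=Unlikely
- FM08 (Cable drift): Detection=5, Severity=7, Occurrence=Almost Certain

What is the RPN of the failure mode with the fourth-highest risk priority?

RPN = Severity × Occurrence × Detection:
  FM01: 4 × 3 × 4 = 48
  FM02: 5 × 8 × 6 = 240
  FM03: 1 × 6 × 1 = 6
  FM04: 6 × 10 × 9 = 540
  FM05: 10 × 8 × 5 = 400
  FM06: 1 × 10 × 9 = 90
  FM07: 5 × 3 × 1 = 15
  FM08: 7 × 10 × 5 = 350
Sorted descending: 540, 400, 350, 240, 90, 48, 15, 6.
The fourth-highest RPN is 240 (FM02).

240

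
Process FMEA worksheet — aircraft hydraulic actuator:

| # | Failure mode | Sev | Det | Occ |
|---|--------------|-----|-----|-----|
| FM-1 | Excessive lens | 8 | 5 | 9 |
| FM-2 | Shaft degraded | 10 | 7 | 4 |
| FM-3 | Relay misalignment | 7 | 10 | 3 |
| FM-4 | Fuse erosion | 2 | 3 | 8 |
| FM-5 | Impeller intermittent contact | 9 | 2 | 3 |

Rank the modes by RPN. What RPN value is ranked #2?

280

RPN = Severity × Occurrence × Detection:
  FM-1: 8 × 9 × 5 = 360
  FM-2: 10 × 4 × 7 = 280
  FM-3: 7 × 3 × 10 = 210
  FM-4: 2 × 8 × 3 = 48
  FM-5: 9 × 3 × 2 = 54
Sorted descending: 360, 280, 210, 54, 48.
The second-highest RPN is 280 (FM-2).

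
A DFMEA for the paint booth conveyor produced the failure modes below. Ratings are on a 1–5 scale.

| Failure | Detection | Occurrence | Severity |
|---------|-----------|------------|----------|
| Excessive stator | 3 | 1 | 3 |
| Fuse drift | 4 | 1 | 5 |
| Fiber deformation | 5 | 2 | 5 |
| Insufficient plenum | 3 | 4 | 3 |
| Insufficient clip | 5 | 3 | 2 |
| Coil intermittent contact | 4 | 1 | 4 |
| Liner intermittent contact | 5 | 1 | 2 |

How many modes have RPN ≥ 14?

RPN = Severity × Occurrence × Detection:
  Excessive stator: 3 × 1 × 3 = 9
  Fuse drift: 5 × 1 × 4 = 20
  Fiber deformation: 5 × 2 × 5 = 50
  Insufficient plenum: 3 × 4 × 3 = 36
  Insufficient clip: 2 × 3 × 5 = 30
  Coil intermittent contact: 4 × 1 × 4 = 16
  Liner intermittent contact: 2 × 1 × 5 = 10
Modes with RPN ≥ 14: Fuse drift (20), Fiber deformation (50), Insufficient plenum (36), Insufficient clip (30), Coil intermittent contact (16) → 5.

5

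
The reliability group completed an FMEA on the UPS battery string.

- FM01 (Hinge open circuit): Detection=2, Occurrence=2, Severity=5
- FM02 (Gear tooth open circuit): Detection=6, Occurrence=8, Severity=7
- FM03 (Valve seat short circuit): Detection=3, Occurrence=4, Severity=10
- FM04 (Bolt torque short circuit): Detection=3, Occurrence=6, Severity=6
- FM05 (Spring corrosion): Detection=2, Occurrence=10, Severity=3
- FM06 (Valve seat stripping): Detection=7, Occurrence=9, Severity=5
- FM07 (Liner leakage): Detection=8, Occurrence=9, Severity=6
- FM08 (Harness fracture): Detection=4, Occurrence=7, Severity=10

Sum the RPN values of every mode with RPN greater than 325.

768

RPN = Severity × Occurrence × Detection:
  FM01: 5 × 2 × 2 = 20
  FM02: 7 × 8 × 6 = 336
  FM03: 10 × 4 × 3 = 120
  FM04: 6 × 6 × 3 = 108
  FM05: 3 × 10 × 2 = 60
  FM06: 5 × 9 × 7 = 315
  FM07: 6 × 9 × 8 = 432
  FM08: 10 × 7 × 4 = 280
RPN > 325: FM02 (336), FM07 (432).
Sum: 336 + 432 = 768.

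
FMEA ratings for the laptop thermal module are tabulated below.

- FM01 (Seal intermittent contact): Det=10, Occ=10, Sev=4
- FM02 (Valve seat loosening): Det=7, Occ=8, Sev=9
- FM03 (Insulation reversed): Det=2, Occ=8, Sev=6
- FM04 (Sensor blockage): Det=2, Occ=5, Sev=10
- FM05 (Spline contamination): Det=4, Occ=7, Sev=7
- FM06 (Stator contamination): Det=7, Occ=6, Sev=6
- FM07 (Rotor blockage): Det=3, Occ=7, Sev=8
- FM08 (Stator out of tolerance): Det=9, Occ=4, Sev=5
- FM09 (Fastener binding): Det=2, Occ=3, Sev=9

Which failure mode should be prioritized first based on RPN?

RPN = Severity × Occurrence × Detection:
  FM01: 4 × 10 × 10 = 400
  FM02: 9 × 8 × 7 = 504
  FM03: 6 × 8 × 2 = 96
  FM04: 10 × 5 × 2 = 100
  FM05: 7 × 7 × 4 = 196
  FM06: 6 × 6 × 7 = 252
  FM07: 8 × 7 × 3 = 168
  FM08: 5 × 4 × 9 = 180
  FM09: 9 × 3 × 2 = 54
Highest RPN is 504 → FM02.

FM02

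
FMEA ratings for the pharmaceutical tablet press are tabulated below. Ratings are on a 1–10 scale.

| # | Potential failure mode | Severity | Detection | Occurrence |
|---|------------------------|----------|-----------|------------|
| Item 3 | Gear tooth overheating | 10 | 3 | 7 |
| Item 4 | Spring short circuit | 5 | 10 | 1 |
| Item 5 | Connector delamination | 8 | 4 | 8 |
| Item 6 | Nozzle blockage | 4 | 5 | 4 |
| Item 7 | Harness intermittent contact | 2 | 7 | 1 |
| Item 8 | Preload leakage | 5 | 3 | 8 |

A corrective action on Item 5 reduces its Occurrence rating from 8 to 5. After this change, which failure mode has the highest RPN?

Item 3

RPN = Severity × Occurrence × Detection:
  Item 3: 10 × 7 × 3 = 210
  Item 4: 5 × 1 × 10 = 50
  Item 5: 8 × 8 × 4 = 256
  Item 6: 4 × 4 × 5 = 80
  Item 7: 2 × 1 × 7 = 14
  Item 8: 5 × 8 × 3 = 120
After action: Item 5 → 8 × 5 × 4 = 160.
Revised RPNs: Item 3=210, Item 5=160, Item 8=120, Item 6=80, Item 4=50, Item 7=14.
Highest is now Item 3 (210).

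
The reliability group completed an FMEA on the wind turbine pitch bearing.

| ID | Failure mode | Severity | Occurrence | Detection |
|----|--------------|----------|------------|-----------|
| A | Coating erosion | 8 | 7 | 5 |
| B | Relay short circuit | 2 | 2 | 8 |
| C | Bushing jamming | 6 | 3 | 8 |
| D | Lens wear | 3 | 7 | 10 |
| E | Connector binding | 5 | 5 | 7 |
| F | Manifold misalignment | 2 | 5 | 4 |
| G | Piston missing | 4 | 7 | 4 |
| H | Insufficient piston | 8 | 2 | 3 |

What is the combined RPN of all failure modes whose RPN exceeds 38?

1009

RPN = Severity × Occurrence × Detection:
  A: 8 × 7 × 5 = 280
  B: 2 × 2 × 8 = 32
  C: 6 × 3 × 8 = 144
  D: 3 × 7 × 10 = 210
  E: 5 × 5 × 7 = 175
  F: 2 × 5 × 4 = 40
  G: 4 × 7 × 4 = 112
  H: 8 × 2 × 3 = 48
RPN > 38: A (280), C (144), D (210), E (175), F (40), G (112), H (48).
Sum: 280 + 144 + 210 + 175 + 40 + 112 + 48 = 1009.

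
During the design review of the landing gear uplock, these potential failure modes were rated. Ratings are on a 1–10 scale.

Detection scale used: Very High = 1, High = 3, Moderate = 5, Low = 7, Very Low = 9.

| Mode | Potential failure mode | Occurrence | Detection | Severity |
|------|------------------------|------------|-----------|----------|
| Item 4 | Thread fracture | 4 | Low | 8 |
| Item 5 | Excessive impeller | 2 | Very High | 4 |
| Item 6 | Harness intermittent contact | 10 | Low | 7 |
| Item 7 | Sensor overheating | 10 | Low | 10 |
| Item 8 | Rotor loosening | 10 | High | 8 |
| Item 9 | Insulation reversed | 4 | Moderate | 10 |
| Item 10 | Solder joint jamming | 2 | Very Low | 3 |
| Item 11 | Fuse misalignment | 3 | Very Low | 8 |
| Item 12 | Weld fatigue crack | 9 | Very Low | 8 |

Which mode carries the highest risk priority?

RPN = Severity × Occurrence × Detection:
  Item 4: 8 × 4 × 7 = 224
  Item 5: 4 × 2 × 1 = 8
  Item 6: 7 × 10 × 7 = 490
  Item 7: 10 × 10 × 7 = 700
  Item 8: 8 × 10 × 3 = 240
  Item 9: 10 × 4 × 5 = 200
  Item 10: 3 × 2 × 9 = 54
  Item 11: 8 × 3 × 9 = 216
  Item 12: 8 × 9 × 9 = 648
Highest RPN is 700 → Item 7.

Item 7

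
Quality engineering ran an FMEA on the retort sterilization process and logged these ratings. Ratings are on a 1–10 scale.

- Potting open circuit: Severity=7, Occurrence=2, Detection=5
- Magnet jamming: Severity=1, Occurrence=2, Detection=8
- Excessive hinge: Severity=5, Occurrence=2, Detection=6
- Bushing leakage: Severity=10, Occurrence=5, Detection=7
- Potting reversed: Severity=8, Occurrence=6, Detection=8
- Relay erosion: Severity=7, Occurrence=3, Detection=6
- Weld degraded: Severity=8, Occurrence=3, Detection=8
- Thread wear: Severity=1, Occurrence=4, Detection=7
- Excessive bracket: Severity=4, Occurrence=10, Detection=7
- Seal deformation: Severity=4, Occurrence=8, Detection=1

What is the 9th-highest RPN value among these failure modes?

28

RPN = Severity × Occurrence × Detection:
  Potting open circuit: 7 × 2 × 5 = 70
  Magnet jamming: 1 × 2 × 8 = 16
  Excessive hinge: 5 × 2 × 6 = 60
  Bushing leakage: 10 × 5 × 7 = 350
  Potting reversed: 8 × 6 × 8 = 384
  Relay erosion: 7 × 3 × 6 = 126
  Weld degraded: 8 × 3 × 8 = 192
  Thread wear: 1 × 4 × 7 = 28
  Excessive bracket: 4 × 10 × 7 = 280
  Seal deformation: 4 × 8 × 1 = 32
Sorted descending: 384, 350, 280, 192, 126, 70, 60, 32, 28, 16.
The 9th-highest RPN is 28 (Thread wear).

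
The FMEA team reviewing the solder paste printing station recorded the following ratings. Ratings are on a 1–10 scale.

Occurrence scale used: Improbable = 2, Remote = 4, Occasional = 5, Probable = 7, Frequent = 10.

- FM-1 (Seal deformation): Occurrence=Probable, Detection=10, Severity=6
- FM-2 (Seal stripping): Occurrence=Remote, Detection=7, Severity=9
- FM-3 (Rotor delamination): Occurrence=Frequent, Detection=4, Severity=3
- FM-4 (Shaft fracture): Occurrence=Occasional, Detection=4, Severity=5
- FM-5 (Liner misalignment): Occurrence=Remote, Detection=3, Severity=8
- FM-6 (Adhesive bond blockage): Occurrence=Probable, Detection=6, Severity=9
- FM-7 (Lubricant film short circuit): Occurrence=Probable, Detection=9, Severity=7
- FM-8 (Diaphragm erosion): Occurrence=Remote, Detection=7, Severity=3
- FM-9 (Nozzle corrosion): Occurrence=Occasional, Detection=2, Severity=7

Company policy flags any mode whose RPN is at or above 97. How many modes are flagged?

RPN = Severity × Occurrence × Detection:
  FM-1: 6 × 7 × 10 = 420
  FM-2: 9 × 4 × 7 = 252
  FM-3: 3 × 10 × 4 = 120
  FM-4: 5 × 5 × 4 = 100
  FM-5: 8 × 4 × 3 = 96
  FM-6: 9 × 7 × 6 = 378
  FM-7: 7 × 7 × 9 = 441
  FM-8: 3 × 4 × 7 = 84
  FM-9: 7 × 5 × 2 = 70
Modes with RPN ≥ 97: FM-1 (420), FM-2 (252), FM-3 (120), FM-4 (100), FM-6 (378), FM-7 (441) → 6.

6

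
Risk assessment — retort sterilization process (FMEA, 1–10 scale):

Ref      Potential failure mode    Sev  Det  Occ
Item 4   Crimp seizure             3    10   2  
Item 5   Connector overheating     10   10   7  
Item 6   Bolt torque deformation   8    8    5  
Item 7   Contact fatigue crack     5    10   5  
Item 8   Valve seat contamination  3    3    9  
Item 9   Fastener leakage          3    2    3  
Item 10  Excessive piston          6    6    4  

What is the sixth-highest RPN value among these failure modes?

60

RPN = Severity × Occurrence × Detection:
  Item 4: 3 × 2 × 10 = 60
  Item 5: 10 × 7 × 10 = 700
  Item 6: 8 × 5 × 8 = 320
  Item 7: 5 × 5 × 10 = 250
  Item 8: 3 × 9 × 3 = 81
  Item 9: 3 × 3 × 2 = 18
  Item 10: 6 × 4 × 6 = 144
Sorted descending: 700, 320, 250, 144, 81, 60, 18.
The sixth-highest RPN is 60 (Item 4).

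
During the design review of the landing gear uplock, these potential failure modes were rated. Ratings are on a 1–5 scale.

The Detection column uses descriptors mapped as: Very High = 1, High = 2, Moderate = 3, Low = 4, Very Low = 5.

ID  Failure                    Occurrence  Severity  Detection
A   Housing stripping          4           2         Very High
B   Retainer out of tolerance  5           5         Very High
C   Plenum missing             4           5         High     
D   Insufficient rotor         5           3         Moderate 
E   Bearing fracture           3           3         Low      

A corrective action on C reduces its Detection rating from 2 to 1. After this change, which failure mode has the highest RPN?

D

RPN = Severity × Occurrence × Detection:
  A: 2 × 4 × 1 = 8
  B: 5 × 5 × 1 = 25
  C: 5 × 4 × 2 = 40
  D: 3 × 5 × 3 = 45
  E: 3 × 3 × 4 = 36
After action: C → 5 × 4 × 1 = 20.
Revised RPNs: D=45, E=36, B=25, C=20, A=8.
Highest is now D (45).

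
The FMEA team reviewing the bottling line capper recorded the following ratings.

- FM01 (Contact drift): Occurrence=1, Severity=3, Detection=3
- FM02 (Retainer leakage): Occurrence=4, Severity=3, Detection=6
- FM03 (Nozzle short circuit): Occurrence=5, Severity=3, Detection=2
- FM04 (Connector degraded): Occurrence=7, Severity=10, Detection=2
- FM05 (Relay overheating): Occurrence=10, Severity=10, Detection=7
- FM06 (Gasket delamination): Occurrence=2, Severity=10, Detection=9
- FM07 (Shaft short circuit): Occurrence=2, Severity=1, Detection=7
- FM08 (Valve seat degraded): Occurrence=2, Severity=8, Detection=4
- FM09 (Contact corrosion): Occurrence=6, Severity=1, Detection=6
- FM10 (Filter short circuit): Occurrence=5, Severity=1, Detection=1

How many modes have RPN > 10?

RPN = Severity × Occurrence × Detection:
  FM01: 3 × 1 × 3 = 9
  FM02: 3 × 4 × 6 = 72
  FM03: 3 × 5 × 2 = 30
  FM04: 10 × 7 × 2 = 140
  FM05: 10 × 10 × 7 = 700
  FM06: 10 × 2 × 9 = 180
  FM07: 1 × 2 × 7 = 14
  FM08: 8 × 2 × 4 = 64
  FM09: 1 × 6 × 6 = 36
  FM10: 1 × 5 × 1 = 5
Modes with RPN > 10: FM02 (72), FM03 (30), FM04 (140), FM05 (700), FM06 (180), FM07 (14), FM08 (64), FM09 (36) → 8.

8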